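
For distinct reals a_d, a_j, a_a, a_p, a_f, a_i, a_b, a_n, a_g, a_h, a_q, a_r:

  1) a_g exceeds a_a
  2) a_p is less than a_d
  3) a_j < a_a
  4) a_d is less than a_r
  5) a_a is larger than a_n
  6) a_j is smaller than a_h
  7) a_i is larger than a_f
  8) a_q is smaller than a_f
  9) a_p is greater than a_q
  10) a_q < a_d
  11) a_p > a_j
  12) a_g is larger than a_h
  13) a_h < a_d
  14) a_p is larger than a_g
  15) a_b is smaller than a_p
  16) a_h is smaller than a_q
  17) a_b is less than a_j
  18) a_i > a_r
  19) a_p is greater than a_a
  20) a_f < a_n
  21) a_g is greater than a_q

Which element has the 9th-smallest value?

Piecing the relations together gives one ordering: a_b < a_j < a_h < a_q < a_f < a_n < a_a < a_g < a_p < a_d < a_r < a_i.
Counting 9 from the smallest end gives a_p.

a_p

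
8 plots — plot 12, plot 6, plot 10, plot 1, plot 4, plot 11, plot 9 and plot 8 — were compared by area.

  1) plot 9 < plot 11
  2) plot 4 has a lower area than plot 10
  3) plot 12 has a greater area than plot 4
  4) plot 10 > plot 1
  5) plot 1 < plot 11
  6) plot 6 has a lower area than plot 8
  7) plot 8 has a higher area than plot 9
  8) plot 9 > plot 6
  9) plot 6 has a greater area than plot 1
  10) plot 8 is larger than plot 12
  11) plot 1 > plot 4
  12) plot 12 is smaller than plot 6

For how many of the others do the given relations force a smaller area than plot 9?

4

Directly below plot 9: plot 6.
One step further: plot 12, plot 1 (3 so far).
One step further: plot 4 (4 so far).
No other element is forced below plot 9 by the given relations, so the count is 4.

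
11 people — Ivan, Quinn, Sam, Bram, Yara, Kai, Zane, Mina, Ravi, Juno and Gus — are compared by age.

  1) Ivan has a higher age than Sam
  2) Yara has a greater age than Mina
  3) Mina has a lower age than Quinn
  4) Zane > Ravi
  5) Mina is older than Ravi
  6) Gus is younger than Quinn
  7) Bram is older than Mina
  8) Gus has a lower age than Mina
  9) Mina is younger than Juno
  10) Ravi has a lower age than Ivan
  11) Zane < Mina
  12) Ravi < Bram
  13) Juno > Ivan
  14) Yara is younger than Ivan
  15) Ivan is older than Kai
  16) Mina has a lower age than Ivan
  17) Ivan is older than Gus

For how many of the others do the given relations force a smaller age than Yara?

The elements the relations force below Yara are Gus, Ravi, Zane, Mina — no chain reaches any other.
That is 4.

4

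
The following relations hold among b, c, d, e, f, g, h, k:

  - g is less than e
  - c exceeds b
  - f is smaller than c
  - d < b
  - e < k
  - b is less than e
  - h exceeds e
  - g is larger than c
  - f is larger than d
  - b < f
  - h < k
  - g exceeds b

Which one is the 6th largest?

Piecing the relations together gives one ordering: d < b < f < c < g < e < h < k.
The 6th largest is f.

f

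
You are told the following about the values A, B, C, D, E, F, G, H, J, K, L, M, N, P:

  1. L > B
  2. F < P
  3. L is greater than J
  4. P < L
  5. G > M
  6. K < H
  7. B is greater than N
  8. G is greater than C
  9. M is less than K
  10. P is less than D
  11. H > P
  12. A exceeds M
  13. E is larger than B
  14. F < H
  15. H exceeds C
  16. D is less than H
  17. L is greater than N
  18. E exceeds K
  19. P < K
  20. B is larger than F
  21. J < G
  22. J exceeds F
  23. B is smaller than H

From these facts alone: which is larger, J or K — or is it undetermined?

undetermined

Following every chain through K: above K we get E, H; below K we get F, P, M.
J is not reached, and no chain runs the other way from J to K.
So the given relations leave the order of K and J undetermined.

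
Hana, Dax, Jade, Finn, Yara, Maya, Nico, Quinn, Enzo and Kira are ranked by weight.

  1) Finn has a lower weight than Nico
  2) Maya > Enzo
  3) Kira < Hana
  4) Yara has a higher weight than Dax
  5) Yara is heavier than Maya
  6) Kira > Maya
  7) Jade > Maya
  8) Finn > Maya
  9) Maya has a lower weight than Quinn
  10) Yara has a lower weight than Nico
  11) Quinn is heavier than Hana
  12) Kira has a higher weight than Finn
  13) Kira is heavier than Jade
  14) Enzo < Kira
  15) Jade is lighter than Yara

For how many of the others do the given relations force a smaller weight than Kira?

4

The elements the relations force below Kira are Enzo, Maya, Finn, Jade — no chain reaches any other.
That is 4.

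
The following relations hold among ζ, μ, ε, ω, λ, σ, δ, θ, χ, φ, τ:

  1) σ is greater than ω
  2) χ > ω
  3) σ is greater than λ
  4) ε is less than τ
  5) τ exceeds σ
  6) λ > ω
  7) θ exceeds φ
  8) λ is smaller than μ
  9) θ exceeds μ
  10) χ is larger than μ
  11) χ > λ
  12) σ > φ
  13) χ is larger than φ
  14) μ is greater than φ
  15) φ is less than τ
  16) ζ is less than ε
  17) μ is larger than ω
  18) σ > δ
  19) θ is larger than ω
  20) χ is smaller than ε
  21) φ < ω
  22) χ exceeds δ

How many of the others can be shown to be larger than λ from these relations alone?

Directly above λ: μ, χ, σ.
One step further: ε, θ, τ (6 so far).
No other element is forced above λ by the given relations, so the count is 6.

6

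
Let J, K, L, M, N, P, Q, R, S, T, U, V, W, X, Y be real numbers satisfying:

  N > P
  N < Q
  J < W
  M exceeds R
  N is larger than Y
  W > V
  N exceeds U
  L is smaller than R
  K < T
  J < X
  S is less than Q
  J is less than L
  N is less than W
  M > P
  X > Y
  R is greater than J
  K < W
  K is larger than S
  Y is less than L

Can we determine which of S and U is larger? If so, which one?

Following every chain through S: above S we get K, T, W, Q.
U is not reached, and no chain runs the other way from U to S.
So the given relations leave the order of S and U undetermined.

undetermined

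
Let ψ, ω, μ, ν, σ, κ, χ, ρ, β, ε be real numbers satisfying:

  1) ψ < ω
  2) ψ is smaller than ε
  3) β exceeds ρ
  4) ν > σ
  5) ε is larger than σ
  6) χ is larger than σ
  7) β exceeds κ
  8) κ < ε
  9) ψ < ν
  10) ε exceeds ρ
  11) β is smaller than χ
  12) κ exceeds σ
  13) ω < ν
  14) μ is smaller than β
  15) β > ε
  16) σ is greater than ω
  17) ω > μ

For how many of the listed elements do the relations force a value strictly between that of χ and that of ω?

Chaining upward from ω reaches: σ, ν, κ, ε, β.
Chaining downward from χ reaches: ψ, μ, ρ, σ, κ, ε, β.
Strictly between ω and χ are those in both lists: σ, κ, ε, β — 4 elements.

4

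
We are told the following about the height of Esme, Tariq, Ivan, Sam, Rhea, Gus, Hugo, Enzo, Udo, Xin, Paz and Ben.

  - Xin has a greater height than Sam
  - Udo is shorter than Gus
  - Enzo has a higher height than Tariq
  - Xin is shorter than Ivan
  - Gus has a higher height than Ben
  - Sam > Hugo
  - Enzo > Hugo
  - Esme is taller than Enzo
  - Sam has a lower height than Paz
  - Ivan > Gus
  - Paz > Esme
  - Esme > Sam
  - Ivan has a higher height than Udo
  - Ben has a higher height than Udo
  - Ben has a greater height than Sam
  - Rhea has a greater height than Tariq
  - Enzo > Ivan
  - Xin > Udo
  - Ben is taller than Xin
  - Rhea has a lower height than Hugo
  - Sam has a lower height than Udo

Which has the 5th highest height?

Gus

Chaining the given pairs: Tariq < Rhea < Hugo < Sam < Udo < Xin < Ben < Gus < Ivan < Enzo < Esme < Paz.
Counting 5 from the largest end gives Gus.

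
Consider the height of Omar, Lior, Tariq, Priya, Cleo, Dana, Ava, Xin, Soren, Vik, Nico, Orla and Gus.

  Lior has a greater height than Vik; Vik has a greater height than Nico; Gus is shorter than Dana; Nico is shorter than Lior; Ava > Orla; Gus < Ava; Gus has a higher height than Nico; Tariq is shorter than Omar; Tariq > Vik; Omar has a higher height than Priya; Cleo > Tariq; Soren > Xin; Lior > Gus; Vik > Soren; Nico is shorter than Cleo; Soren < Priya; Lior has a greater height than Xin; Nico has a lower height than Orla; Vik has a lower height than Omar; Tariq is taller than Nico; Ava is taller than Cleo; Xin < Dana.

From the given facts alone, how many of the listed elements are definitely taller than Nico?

The elements the relations force above Nico are Gus, Vik, Orla, Tariq, Lior, Cleo, Omar, Ava, Dana — no chain reaches any other.
That is 9.

9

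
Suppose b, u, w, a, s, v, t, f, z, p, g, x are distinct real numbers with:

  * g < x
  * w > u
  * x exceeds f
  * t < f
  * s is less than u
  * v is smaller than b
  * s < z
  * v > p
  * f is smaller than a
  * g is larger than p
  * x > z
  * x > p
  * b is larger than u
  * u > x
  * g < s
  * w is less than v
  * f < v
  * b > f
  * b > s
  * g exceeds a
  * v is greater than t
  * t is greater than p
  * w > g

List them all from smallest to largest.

p < t < f < a < g < s < z < x < u < w < v < b

Nothing is placed below p, so it is least; from there p < t; t < f; f < a; a < g; g < s; s < z; z < x; x < u; u < w; w < v; v < b, each given directly.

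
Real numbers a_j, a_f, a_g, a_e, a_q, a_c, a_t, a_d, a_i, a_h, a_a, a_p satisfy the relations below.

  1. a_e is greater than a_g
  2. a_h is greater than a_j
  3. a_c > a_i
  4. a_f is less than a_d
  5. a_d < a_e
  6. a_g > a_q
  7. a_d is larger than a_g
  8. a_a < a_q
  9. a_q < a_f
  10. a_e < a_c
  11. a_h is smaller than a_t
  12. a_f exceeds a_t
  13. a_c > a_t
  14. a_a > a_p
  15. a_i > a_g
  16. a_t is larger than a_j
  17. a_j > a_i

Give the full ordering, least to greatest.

Nothing is placed below a_p, so it is least; from there a_p < a_a; a_a < a_q; a_q < a_g; a_g < a_i; a_i < a_j; a_j < a_h; a_h < a_t; a_t < a_f; a_f < a_d; a_d < a_e; a_e < a_c, each given directly.

a_p < a_a < a_q < a_g < a_i < a_j < a_h < a_t < a_f < a_d < a_e < a_c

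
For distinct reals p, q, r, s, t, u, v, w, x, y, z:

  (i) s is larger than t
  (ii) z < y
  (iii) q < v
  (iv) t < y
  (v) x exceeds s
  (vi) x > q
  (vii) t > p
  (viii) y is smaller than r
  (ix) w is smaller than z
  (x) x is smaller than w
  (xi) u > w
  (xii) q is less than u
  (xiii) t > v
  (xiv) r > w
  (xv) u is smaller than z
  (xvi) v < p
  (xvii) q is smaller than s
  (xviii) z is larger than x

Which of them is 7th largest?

s

Piecing the relations together gives one ordering: q < v < p < t < s < x < w < u < z < y < r.
Counting 7 from the largest end gives s.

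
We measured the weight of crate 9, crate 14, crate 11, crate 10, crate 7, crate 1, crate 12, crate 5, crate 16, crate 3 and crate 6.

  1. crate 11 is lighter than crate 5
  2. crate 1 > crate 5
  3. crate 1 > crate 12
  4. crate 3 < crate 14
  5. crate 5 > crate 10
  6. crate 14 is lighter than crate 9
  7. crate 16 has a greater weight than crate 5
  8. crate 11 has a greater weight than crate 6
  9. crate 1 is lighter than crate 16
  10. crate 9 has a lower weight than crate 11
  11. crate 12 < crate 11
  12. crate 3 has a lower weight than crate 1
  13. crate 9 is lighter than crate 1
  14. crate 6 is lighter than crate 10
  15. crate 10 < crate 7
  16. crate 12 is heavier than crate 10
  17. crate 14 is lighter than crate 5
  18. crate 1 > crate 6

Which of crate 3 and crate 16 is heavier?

crate 16

Chaining the given relations: crate 3 < crate 14 < crate 9 < crate 11 < crate 5 < crate 1 < crate 16.
So crate 3 < crate 16; crate 16 is the heavier of the two.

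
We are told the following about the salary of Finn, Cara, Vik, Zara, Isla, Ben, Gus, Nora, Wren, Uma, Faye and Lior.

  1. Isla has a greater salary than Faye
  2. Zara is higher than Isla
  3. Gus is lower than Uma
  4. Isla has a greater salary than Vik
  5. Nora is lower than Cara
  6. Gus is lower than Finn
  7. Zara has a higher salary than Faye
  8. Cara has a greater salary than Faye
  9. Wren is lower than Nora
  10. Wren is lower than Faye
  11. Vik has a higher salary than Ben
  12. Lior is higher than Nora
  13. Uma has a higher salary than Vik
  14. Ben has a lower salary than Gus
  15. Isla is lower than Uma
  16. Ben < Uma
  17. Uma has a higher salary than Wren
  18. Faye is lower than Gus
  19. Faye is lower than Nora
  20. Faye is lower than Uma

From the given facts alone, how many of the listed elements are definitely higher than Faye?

8

Directly above Faye: Nora, Cara, Gus, Isla, Uma, Zara.
One step further: Lior, Finn (8 so far).
No other element is forced above Faye by the given relations, so the count is 8.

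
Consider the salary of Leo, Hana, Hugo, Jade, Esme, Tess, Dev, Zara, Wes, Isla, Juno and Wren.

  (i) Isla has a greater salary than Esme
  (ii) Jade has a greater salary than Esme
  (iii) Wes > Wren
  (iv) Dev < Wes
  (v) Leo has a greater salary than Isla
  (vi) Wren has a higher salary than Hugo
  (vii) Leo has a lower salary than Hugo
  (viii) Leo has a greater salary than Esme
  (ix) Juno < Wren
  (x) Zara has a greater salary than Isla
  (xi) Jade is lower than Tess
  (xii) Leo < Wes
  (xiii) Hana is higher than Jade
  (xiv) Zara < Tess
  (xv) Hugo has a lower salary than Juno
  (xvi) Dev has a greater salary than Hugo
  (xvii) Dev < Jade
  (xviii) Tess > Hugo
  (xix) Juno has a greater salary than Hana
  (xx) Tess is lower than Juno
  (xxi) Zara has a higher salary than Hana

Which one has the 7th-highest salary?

Jade

Piecing the relations together gives one ordering: Esme < Isla < Leo < Hugo < Dev < Jade < Hana < Zara < Tess < Juno < Wren < Wes.
Counting 7 from the largest end gives Jade.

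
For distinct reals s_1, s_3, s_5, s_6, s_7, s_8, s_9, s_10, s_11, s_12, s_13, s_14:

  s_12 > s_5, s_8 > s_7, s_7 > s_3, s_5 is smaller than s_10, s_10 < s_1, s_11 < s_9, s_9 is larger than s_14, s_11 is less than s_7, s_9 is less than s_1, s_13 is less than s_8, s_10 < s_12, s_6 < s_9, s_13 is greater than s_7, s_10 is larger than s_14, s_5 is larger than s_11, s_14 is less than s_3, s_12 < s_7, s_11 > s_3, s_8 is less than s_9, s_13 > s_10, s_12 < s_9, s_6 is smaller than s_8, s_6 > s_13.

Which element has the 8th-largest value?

Piecing the relations together gives one ordering: s_14 < s_3 < s_11 < s_5 < s_10 < s_12 < s_7 < s_13 < s_6 < s_8 < s_9 < s_1.
The 8th largest is s_10.

s_10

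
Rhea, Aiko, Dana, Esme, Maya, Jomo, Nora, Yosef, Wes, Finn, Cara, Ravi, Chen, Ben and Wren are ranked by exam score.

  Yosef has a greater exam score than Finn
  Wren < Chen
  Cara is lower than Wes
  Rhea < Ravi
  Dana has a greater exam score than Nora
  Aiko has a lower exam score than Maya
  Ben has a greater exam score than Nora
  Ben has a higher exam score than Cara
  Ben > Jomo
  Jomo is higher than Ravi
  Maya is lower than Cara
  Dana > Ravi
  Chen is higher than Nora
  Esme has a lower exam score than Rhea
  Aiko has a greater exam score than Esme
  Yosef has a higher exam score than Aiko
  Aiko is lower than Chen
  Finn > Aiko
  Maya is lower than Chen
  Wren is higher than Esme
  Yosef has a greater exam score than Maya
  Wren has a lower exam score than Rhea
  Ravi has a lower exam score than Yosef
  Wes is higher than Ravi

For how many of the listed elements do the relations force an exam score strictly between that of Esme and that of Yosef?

6

The relations place Esme below Yosef. An element lies strictly between them when it is forced above Esme and also forced below Yosef.
Above Esme: {Aiko, Maya, Cara, Wren, Rhea, Ravi, Jomo, Dana, Chen, Ben, Finn, Wes}. Below Yosef: {Aiko, Maya, Wren, Rhea, Ravi, Finn}.
Intersection: {Aiko, Maya, Wren, Rhea, Ravi, Finn} — 6.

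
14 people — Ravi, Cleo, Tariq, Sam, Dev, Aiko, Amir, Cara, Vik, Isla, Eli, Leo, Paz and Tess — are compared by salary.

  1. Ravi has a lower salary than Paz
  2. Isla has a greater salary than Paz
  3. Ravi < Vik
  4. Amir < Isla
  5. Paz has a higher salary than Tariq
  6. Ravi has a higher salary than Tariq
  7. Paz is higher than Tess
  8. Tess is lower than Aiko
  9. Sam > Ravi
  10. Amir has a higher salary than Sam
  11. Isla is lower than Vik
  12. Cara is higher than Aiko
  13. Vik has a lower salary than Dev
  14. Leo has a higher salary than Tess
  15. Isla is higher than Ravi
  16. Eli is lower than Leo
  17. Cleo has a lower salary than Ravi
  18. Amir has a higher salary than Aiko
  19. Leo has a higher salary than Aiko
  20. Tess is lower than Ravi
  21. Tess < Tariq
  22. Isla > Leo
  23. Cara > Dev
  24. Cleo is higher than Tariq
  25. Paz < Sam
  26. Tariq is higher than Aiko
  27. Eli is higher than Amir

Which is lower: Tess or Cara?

Tess

Following the relations from Tess: Tess < Aiko < Tariq < Cleo < Ravi < Paz < Sam < Amir < Eli < Leo < Isla < Vik < Dev < Cara.
So Tess < Cara; Tess is the lower of the two.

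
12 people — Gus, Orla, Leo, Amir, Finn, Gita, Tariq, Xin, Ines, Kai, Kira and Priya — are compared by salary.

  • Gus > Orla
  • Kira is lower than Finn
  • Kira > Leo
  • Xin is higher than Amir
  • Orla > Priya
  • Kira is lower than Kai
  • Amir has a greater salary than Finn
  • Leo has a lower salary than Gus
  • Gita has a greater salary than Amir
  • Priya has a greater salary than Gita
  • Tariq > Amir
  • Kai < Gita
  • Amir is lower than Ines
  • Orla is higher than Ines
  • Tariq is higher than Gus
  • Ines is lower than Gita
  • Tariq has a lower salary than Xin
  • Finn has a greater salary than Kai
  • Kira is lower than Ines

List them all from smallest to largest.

The consecutive links are each given: Leo < Kira; Kira < Kai; Kai < Finn; Finn < Amir; Amir < Ines; Ines < Gita; Gita < Priya; Priya < Orla; Orla < Gus; Gus < Tariq; Tariq < Xin.

Leo < Kira < Kai < Finn < Amir < Ines < Gita < Priya < Orla < Gus < Tariq < Xin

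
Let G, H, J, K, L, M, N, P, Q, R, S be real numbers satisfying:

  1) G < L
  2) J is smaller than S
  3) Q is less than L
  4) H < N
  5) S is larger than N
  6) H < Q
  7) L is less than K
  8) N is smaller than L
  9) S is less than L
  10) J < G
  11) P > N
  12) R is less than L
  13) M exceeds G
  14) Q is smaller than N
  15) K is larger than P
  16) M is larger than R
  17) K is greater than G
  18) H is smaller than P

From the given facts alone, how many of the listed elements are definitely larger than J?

The elements the relations force above J are G, S, L, M, K — no chain reaches any other.
That is 5.

5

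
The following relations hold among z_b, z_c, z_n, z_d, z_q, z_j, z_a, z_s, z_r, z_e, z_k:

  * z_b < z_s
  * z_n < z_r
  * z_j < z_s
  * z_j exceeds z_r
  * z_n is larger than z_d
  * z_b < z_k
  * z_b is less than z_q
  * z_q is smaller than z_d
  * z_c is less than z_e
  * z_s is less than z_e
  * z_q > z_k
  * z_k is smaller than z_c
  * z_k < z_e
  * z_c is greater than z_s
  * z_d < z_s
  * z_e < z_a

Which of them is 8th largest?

z_d

Piecing the relations together gives one ordering: z_b < z_k < z_q < z_d < z_n < z_r < z_j < z_s < z_c < z_e < z_a.
Counting 8 from the largest end gives z_d.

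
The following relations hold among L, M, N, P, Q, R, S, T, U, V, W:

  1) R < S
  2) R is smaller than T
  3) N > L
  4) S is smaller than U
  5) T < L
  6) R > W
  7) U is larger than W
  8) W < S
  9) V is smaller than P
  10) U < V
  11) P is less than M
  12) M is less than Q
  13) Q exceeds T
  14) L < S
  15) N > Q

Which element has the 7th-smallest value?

Chaining the given pairs: W < R < T < L < S < U < V < P < M < Q < N.
The 7th smallest is V.

V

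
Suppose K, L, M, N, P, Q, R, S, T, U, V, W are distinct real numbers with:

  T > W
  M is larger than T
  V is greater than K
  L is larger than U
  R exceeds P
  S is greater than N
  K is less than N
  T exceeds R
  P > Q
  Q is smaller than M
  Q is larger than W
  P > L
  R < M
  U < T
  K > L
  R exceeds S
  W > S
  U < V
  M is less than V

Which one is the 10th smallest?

T

Piecing the relations together gives one ordering: U < L < K < N < S < W < Q < P < R < T < M < V.
Counting 10 from the smallest end gives T.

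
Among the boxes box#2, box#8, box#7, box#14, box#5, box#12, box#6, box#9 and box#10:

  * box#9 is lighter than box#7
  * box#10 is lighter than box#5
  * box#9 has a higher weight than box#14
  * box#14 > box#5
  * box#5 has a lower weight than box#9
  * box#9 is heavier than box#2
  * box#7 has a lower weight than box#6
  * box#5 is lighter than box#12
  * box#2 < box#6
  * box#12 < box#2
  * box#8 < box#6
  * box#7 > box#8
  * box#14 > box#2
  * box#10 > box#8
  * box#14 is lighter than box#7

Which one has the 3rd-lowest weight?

box#5

The consecutive relations fix a unique order: box#8 < box#10 < box#5 < box#12 < box#2 < box#14 < box#9 < box#7 < box#6.
Counting 3 from the smallest end gives box#5.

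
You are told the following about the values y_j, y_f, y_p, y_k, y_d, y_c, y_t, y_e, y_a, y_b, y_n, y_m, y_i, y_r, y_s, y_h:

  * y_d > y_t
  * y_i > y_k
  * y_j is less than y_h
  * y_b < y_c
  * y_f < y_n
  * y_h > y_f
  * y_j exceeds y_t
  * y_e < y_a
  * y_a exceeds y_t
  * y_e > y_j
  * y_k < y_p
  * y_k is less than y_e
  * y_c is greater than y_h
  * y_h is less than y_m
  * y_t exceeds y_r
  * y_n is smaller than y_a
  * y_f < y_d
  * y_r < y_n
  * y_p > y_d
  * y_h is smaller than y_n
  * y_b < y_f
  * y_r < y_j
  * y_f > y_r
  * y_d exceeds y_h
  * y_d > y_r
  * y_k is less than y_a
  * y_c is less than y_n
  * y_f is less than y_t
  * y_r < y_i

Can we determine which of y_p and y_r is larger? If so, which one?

The relevant relations are y_r < y_f; y_f < y_t; y_t < y_j; y_j < y_h; y_h < y_d; y_d < y_p.
Together: y_r < y_f < y_t < y_j < y_h < y_d < y_p.
So y_p is larger.

y_p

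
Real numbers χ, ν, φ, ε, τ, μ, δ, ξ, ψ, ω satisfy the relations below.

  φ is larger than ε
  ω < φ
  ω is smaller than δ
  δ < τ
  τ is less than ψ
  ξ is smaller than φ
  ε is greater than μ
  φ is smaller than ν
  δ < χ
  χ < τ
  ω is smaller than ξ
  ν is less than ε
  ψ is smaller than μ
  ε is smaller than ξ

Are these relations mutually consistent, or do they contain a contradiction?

inconsistent

We have ν < ε stated directly, yet also ε < ξ < φ < ν by chaining the others — so ε < ν. Contradiction.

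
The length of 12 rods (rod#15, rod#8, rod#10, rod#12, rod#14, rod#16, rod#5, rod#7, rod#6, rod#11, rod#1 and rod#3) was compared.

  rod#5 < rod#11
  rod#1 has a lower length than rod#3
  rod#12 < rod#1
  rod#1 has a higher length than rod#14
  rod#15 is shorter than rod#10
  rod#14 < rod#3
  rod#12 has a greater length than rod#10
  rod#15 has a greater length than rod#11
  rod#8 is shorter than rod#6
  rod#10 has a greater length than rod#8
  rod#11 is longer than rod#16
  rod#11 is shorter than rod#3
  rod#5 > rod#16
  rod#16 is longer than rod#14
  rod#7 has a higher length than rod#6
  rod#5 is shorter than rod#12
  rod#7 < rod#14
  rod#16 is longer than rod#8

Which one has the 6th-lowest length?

rod#5

The consecutive relations fix a unique order: rod#8 < rod#6 < rod#7 < rod#14 < rod#16 < rod#5 < rod#11 < rod#15 < rod#10 < rod#12 < rod#1 < rod#3.
Counting 6 from the smallest end gives rod#5.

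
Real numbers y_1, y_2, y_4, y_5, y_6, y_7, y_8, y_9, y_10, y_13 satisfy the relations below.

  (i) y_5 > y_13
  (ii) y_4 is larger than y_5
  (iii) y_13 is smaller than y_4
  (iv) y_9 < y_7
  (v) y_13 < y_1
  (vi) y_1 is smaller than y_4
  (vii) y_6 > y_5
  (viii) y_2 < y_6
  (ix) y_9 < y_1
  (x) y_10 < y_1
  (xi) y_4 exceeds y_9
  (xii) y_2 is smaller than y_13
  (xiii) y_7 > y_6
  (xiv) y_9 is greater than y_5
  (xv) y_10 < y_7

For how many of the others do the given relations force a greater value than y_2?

The elements the relations force above y_2 are y_13, y_5, y_9, y_6, y_1, y_7, y_4 — no chain reaches any other.
That is 7.

7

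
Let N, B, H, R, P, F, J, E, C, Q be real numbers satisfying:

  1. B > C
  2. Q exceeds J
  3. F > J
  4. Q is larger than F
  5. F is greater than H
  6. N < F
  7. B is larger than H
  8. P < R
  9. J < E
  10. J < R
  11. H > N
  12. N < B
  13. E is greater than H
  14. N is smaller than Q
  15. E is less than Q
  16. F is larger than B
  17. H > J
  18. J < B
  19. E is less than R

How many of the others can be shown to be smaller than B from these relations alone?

Directly below B: N, J, C, H.
No other element is forced below B by the given relations, so the count is 4.

4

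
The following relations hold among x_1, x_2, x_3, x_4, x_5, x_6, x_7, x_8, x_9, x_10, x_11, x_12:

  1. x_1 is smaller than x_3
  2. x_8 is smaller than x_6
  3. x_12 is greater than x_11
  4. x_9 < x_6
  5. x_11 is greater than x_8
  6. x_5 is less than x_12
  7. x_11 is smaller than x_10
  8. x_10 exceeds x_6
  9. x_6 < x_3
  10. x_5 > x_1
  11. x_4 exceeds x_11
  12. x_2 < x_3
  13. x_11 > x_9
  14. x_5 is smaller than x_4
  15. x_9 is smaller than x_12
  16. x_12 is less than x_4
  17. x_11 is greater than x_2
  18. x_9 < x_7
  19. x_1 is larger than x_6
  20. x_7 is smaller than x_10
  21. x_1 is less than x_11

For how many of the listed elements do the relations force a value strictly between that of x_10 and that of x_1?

The relations place x_1 below x_10. An element lies strictly between them when it is forced above x_1 and also forced below x_10.
Above x_1: {x_5, x_11, x_12, x_3, x_4}. Below x_10: {x_8, x_9, x_6, x_2, x_11, x_7}.
Intersection: {x_11} — 1.

1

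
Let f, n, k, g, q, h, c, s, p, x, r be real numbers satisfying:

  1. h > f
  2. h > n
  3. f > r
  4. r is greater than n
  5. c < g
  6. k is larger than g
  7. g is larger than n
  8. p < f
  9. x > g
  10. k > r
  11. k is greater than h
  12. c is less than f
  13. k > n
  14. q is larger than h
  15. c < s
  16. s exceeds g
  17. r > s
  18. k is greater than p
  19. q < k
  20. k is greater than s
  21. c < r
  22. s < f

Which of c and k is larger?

Link the given pairs in sequence: c < g; g < s; s < r; r < f; f < h; h < q; q < k.
Chaining these gives c < g < s < r < f < h < q < k.
So c < k; k is the larger of the two.

k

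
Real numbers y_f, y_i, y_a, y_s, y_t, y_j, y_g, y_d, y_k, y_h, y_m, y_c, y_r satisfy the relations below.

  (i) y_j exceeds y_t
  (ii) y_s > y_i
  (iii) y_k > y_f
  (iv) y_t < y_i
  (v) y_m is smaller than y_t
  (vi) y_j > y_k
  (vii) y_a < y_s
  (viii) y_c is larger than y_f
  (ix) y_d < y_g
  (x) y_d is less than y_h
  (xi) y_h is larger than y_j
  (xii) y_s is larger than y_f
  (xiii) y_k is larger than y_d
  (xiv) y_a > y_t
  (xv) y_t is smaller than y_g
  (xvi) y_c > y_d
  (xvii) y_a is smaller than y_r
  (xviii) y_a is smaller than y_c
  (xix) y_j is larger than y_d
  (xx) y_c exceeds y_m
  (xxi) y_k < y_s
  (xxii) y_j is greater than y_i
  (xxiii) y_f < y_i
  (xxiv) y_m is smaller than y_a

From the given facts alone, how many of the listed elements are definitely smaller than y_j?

The elements the relations force below y_j are y_m, y_t, y_d, y_f, y_i, y_k — no chain reaches any other.
That is 6.

6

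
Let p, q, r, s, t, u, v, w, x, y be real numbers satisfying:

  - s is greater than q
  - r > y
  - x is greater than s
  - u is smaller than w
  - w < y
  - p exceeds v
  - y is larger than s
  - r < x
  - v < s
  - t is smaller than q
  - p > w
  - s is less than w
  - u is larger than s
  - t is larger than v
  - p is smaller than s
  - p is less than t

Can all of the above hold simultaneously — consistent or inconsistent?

We have w < p stated directly, yet also p < t < q < s < u < w by chaining the others — so p < w. Contradiction.

inconsistent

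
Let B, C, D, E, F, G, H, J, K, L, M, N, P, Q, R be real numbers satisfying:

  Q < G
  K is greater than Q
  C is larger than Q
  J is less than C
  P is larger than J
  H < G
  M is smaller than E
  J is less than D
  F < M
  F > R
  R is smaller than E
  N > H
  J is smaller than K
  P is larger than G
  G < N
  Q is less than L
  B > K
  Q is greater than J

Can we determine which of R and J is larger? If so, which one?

undetermined

Following every chain through J: above J we get Q, L, G, K, D, P, N, B, C.
R is not reached, and no chain runs the other way from R to J.
So the given relations leave the order of J and R undetermined.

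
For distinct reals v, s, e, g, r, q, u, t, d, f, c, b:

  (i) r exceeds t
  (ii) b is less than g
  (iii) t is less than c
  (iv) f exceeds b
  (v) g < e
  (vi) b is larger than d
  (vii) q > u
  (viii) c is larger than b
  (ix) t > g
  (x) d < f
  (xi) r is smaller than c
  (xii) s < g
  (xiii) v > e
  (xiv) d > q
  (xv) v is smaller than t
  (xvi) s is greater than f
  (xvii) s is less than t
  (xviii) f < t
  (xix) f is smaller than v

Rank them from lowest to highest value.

u < q < d < b < f < s < g < e < v < t < r < c

Nothing is placed below u, so it is least; from there u < q; q < d; d < b; b < f; f < s; s < g; g < e; e < v; v < t; t < r; r < c, each given directly.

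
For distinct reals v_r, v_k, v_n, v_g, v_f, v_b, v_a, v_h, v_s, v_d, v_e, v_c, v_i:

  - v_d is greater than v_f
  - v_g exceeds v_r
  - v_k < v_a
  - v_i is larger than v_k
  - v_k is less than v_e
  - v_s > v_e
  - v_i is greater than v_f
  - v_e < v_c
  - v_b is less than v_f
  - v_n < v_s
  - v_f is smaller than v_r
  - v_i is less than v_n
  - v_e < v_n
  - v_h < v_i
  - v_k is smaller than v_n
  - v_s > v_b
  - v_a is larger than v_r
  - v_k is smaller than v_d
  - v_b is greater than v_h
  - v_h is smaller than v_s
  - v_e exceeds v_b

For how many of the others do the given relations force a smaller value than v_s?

7

Directly below v_s: v_h, v_b, v_e, v_n.
One step further: v_k, v_i (6 so far).
One step further: v_f (7 so far).
No other element is forced below v_s by the given relations, so the count is 7.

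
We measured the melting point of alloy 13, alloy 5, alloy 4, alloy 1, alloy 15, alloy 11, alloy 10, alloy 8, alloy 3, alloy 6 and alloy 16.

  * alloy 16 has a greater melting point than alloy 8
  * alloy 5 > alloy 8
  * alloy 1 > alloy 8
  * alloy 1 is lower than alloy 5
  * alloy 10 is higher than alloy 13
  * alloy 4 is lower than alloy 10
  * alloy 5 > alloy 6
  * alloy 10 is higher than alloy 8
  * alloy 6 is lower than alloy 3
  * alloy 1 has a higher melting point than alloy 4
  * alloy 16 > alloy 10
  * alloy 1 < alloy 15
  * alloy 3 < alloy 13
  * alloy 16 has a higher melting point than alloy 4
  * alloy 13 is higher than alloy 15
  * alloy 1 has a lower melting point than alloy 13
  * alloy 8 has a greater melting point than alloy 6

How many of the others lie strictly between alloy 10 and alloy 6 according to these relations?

Chaining upward from alloy 6 reaches: alloy 8, alloy 1, alloy 15, alloy 3, alloy 13, alloy 5, alloy 16.
Chaining downward from alloy 10 reaches: alloy 4, alloy 8, alloy 1, alloy 15, alloy 3, alloy 13.
Strictly between alloy 6 and alloy 10 are those in both lists: alloy 8, alloy 1, alloy 15, alloy 3, alloy 13 — 5 elements.

5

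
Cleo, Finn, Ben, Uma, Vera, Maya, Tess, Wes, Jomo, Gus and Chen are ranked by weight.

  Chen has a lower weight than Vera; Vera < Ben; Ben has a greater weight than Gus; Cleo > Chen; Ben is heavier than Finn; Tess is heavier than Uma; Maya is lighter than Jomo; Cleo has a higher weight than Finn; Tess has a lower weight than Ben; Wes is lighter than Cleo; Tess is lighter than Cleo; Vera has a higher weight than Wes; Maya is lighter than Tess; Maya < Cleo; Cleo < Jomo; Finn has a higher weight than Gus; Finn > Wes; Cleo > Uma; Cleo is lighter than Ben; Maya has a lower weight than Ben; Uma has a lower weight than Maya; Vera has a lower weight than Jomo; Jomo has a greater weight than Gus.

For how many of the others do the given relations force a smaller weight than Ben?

9

Directly below Ben: Maya, Gus, Tess, Finn, Vera, Cleo.
One step further: Wes, Chen, Uma (9 so far).
Nothing else is reachable below Ben; 9 in all.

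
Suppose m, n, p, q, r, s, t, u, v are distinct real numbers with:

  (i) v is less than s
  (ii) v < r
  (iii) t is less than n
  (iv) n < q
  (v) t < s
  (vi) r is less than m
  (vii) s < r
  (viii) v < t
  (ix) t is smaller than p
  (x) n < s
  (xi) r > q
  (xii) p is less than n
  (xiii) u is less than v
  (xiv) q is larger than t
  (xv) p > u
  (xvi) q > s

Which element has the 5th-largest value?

The consecutive relations fix a unique order: u < v < t < p < n < s < q < r < m.
Counting 5 from the largest end gives n.

n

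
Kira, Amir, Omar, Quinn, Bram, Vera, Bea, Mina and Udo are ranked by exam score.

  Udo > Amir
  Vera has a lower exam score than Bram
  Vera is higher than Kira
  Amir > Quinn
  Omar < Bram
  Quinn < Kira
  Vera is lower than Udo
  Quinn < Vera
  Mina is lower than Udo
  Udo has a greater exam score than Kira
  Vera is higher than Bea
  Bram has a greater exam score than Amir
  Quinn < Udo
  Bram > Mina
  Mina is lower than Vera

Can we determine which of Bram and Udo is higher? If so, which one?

undetermined

Following every chain through Bram: below Bram we get Quinn, Omar, Kira, Amir, Bea, Mina, Vera.
Udo is not reached, and no chain runs the other way from Udo to Bram.
So the given relations leave the order of Bram and Udo undetermined.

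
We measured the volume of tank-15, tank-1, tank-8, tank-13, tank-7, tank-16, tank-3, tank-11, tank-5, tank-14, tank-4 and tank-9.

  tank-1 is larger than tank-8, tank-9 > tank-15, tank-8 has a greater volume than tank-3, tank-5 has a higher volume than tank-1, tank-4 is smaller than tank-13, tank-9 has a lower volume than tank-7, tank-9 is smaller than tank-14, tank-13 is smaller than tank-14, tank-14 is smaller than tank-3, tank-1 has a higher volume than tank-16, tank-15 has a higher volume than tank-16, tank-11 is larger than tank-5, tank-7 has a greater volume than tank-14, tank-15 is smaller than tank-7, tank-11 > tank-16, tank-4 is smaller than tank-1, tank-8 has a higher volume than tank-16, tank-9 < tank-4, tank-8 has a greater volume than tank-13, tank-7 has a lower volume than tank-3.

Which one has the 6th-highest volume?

tank-7

Piecing the relations together gives one ordering: tank-16 < tank-15 < tank-9 < tank-4 < tank-13 < tank-14 < tank-7 < tank-3 < tank-8 < tank-1 < tank-5 < tank-11.
The 6th largest is tank-7.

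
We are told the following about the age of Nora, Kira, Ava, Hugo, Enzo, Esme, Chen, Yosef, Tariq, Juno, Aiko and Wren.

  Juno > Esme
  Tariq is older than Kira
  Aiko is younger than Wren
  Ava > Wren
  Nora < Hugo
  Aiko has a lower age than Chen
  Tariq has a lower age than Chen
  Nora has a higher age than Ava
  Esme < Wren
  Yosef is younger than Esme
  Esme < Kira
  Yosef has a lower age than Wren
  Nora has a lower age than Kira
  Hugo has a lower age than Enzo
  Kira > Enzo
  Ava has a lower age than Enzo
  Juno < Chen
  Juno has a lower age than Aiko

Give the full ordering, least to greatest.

Nothing is placed below Yosef, so it is least; from there Yosef < Esme; Esme < Juno; Juno < Aiko; Aiko < Wren; Wren < Ava; Ava < Nora; Nora < Hugo; Hugo < Enzo; Enzo < Kira; Kira < Tariq; Tariq < Chen, each given directly.

Yosef < Esme < Juno < Aiko < Wren < Ava < Nora < Hugo < Enzo < Kira < Tariq < Chen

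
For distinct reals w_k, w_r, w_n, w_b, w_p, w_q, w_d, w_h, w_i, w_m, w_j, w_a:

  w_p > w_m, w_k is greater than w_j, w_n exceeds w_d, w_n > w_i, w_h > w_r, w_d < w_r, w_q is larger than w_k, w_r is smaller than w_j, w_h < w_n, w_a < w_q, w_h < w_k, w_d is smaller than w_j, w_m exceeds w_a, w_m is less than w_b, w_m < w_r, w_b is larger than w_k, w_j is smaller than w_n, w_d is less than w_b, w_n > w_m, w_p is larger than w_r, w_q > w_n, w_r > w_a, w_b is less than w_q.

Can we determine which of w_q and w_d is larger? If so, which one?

Following the relations from w_d: w_d < w_r < w_j < w_k < w_b < w_q.
So w_q is larger.

w_q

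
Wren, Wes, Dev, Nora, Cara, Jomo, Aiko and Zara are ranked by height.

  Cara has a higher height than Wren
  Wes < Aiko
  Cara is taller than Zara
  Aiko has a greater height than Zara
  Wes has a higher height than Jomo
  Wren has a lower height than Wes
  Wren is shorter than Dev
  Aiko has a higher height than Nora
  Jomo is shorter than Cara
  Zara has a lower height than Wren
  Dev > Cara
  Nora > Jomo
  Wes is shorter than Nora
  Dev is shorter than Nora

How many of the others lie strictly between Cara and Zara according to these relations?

1

Chaining upward from Zara reaches: Wren, Wes, Dev, Nora, Aiko.
Chaining downward from Cara reaches: Jomo, Wren.
Strictly between Zara and Cara are those in both lists: Wren — 1 element.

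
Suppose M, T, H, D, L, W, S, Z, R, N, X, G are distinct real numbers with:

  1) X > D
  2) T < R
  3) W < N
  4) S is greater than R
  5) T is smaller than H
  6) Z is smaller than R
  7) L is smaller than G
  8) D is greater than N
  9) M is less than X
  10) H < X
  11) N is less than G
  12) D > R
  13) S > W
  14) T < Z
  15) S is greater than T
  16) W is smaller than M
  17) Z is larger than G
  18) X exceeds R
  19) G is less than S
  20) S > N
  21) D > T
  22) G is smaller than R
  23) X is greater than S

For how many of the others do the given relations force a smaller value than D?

7

From D the given relations immediately reach T, N, R.
From those, W, G, Z — 6 in total.
From those, L — 7 in total.
No other element is forced below D by the given relations, so the count is 7.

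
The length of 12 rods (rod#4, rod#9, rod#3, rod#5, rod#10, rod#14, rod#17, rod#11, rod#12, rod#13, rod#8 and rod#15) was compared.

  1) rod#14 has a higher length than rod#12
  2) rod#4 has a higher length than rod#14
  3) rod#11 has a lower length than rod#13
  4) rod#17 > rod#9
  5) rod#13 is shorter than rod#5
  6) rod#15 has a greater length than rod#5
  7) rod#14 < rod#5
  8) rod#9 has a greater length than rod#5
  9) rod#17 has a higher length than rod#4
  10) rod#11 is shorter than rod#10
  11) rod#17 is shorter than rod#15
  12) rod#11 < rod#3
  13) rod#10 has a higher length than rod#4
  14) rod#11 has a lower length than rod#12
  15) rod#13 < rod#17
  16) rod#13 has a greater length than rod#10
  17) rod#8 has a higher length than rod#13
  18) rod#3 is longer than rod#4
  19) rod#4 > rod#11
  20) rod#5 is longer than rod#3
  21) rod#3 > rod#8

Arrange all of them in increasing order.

The consecutive links are each given: rod#11 < rod#12; rod#12 < rod#14; rod#14 < rod#4; rod#4 < rod#10; rod#10 < rod#13; rod#13 < rod#8; rod#8 < rod#3; rod#3 < rod#5; rod#5 < rod#9; rod#9 < rod#17; rod#17 < rod#15.

rod#11 < rod#12 < rod#14 < rod#4 < rod#10 < rod#13 < rod#8 < rod#3 < rod#5 < rod#9 < rod#17 < rod#15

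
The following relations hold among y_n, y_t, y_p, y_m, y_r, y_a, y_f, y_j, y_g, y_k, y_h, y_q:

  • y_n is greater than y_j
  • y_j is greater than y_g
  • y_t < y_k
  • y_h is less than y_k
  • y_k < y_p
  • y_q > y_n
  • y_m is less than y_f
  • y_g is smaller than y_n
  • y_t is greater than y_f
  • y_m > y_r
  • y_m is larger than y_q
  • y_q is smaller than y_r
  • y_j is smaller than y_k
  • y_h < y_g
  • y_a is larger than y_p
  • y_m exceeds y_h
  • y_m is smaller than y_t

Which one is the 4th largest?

Chaining the given pairs: y_h < y_g < y_j < y_n < y_q < y_r < y_m < y_f < y_t < y_k < y_p < y_a.
Counting 4 from the largest end gives y_t.

y_t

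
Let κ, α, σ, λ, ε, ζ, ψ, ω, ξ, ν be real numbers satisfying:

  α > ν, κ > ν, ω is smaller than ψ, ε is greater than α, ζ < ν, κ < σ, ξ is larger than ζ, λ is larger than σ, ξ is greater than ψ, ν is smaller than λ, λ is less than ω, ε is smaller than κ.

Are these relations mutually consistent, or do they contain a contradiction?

consistent

The single ordering ζ < ν < α < ε < κ < σ < λ < ω < ψ < ξ satisfies every listed relation, so no contradiction arises.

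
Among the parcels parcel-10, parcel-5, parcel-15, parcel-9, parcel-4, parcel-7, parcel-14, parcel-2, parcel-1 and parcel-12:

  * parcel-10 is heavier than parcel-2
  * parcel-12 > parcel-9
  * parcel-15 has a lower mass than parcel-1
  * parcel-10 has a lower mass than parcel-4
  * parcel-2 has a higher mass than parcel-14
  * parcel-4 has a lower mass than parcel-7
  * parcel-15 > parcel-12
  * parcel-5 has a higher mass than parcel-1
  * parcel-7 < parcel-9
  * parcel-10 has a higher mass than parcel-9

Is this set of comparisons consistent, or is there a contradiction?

inconsistent

We have parcel-9 < parcel-10 stated directly, yet also parcel-10 < parcel-4 < parcel-7 < parcel-9 by chaining the others — so parcel-10 < parcel-9. Contradiction.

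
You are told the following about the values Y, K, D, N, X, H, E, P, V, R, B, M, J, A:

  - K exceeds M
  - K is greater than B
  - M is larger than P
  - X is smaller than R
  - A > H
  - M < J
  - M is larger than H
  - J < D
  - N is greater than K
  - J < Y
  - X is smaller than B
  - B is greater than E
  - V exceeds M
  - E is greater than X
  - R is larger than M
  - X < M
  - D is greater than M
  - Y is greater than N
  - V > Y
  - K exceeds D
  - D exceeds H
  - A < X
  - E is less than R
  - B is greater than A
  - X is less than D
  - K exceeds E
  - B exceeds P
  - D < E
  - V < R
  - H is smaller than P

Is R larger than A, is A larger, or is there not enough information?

The relevant relations are A < X; X < M; M < J; J < D; D < E; E < B; B < K; K < N; N < Y; Y < V; V < R.
Chaining these gives A < X < M < J < D < E < B < K < N < Y < V < R.
So R is larger.

R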